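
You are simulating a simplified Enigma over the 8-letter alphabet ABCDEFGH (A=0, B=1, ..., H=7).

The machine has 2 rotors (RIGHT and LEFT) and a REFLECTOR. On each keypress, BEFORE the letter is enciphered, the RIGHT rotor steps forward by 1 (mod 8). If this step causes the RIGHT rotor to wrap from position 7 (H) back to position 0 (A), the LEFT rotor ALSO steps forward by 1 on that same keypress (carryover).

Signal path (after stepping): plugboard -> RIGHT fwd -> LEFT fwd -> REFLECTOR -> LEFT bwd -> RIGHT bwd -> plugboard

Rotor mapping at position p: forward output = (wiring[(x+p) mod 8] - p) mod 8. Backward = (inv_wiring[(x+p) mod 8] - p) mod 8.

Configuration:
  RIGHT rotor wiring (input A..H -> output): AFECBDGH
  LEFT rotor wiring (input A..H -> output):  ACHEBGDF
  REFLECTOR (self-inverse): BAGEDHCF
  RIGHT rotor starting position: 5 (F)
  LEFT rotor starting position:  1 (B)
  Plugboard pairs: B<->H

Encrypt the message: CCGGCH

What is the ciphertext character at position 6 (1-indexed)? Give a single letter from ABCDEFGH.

Char 1 ('C'): step: R->6, L=1; C->plug->C->R->C->L->D->refl->E->L'->G->R'->E->plug->E
Char 2 ('C'): step: R->7, L=1; C->plug->C->R->G->L->E->refl->D->L'->C->R'->F->plug->F
Char 3 ('G'): step: R->0, L->2 (L advanced); G->plug->G->R->G->L->G->refl->C->L'->B->R'->E->plug->E
Char 4 ('G'): step: R->1, L=2; G->plug->G->R->G->L->G->refl->C->L'->B->R'->C->plug->C
Char 5 ('C'): step: R->2, L=2; C->plug->C->R->H->L->A->refl->B->L'->E->R'->E->plug->E
Char 6 ('H'): step: R->3, L=2; H->plug->B->R->G->L->G->refl->C->L'->B->R'->H->plug->B

B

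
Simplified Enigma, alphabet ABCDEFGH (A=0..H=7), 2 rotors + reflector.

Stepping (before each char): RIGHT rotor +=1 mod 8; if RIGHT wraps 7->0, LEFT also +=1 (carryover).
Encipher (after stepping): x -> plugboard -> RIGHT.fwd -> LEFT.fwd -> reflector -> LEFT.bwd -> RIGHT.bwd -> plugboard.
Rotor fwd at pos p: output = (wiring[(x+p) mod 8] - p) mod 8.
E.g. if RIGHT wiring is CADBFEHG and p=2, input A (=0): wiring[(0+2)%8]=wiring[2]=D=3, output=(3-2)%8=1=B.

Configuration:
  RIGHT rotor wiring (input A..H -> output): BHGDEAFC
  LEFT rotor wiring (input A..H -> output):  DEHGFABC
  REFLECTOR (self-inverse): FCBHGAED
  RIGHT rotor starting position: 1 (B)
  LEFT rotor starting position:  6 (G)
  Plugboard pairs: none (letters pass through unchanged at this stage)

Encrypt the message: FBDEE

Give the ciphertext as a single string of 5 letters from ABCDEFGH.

Answer: DHACG

Derivation:
Char 1 ('F'): step: R->2, L=6; F->plug->F->R->A->L->D->refl->H->L'->G->R'->D->plug->D
Char 2 ('B'): step: R->3, L=6; B->plug->B->R->B->L->E->refl->G->L'->D->R'->H->plug->H
Char 3 ('D'): step: R->4, L=6; D->plug->D->R->G->L->H->refl->D->L'->A->R'->A->plug->A
Char 4 ('E'): step: R->5, L=6; E->plug->E->R->C->L->F->refl->A->L'->F->R'->C->plug->C
Char 5 ('E'): step: R->6, L=6; E->plug->E->R->A->L->D->refl->H->L'->G->R'->G->plug->G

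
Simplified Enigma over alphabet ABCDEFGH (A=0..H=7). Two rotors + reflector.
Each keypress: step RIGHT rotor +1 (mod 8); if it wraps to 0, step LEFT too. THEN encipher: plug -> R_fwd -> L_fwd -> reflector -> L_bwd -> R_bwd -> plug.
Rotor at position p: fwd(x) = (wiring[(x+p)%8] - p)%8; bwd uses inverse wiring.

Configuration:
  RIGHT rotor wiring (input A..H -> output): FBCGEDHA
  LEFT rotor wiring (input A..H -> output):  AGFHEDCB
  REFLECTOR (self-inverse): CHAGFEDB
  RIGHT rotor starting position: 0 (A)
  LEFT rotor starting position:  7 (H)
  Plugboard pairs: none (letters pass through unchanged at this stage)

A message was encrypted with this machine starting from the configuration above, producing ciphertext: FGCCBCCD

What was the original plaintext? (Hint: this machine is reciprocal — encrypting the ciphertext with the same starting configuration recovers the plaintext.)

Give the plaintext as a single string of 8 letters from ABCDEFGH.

Char 1 ('F'): step: R->1, L=7; F->plug->F->R->G->L->E->refl->F->L'->F->R'->C->plug->C
Char 2 ('G'): step: R->2, L=7; G->plug->G->R->D->L->G->refl->D->L'->H->R'->H->plug->H
Char 3 ('C'): step: R->3, L=7; C->plug->C->R->A->L->C->refl->A->L'->E->R'->D->plug->D
Char 4 ('C'): step: R->4, L=7; C->plug->C->R->D->L->G->refl->D->L'->H->R'->B->plug->B
Char 5 ('B'): step: R->5, L=7; B->plug->B->R->C->L->H->refl->B->L'->B->R'->G->plug->G
Char 6 ('C'): step: R->6, L=7; C->plug->C->R->H->L->D->refl->G->L'->D->R'->D->plug->D
Char 7 ('C'): step: R->7, L=7; C->plug->C->R->C->L->H->refl->B->L'->B->R'->A->plug->A
Char 8 ('D'): step: R->0, L->0 (L advanced); D->plug->D->R->G->L->C->refl->A->L'->A->R'->H->plug->H

Answer: CHDBGDAH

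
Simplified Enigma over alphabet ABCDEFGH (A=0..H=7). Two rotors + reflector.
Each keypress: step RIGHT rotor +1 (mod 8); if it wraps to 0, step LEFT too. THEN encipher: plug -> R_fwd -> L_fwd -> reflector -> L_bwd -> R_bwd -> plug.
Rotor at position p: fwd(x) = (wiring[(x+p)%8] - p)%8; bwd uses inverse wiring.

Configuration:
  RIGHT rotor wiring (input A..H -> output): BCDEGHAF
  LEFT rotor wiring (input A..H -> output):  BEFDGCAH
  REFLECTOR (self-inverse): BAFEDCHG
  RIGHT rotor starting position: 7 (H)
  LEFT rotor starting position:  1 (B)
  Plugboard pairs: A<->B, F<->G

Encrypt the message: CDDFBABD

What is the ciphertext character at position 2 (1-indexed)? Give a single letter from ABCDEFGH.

Char 1 ('C'): step: R->0, L->2 (L advanced); C->plug->C->R->D->L->A->refl->B->L'->B->R'->A->plug->B
Char 2 ('D'): step: R->1, L=2; D->plug->D->R->F->L->F->refl->C->L'->H->R'->F->plug->G

G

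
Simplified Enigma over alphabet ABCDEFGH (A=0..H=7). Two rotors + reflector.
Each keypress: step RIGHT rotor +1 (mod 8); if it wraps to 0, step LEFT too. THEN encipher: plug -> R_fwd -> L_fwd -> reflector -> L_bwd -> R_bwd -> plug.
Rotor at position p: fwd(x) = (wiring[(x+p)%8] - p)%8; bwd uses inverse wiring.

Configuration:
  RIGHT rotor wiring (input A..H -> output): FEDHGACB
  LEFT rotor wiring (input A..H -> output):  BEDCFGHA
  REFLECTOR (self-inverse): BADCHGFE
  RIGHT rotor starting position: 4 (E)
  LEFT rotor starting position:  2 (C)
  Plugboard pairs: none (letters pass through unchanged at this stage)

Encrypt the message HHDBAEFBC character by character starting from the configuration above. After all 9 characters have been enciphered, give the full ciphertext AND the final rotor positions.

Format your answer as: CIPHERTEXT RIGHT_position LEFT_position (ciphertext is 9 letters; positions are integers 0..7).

Answer: DCCAGGGDB 5 3

Derivation:
Char 1 ('H'): step: R->5, L=2; H->plug->H->R->B->L->A->refl->B->L'->A->R'->D->plug->D
Char 2 ('H'): step: R->6, L=2; H->plug->H->R->C->L->D->refl->C->L'->H->R'->C->plug->C
Char 3 ('D'): step: R->7, L=2; D->plug->D->R->E->L->F->refl->G->L'->F->R'->C->plug->C
Char 4 ('B'): step: R->0, L->3 (L advanced); B->plug->B->R->E->L->F->refl->G->L'->F->R'->A->plug->A
Char 5 ('A'): step: R->1, L=3; A->plug->A->R->D->L->E->refl->H->L'->A->R'->G->plug->G
Char 6 ('E'): step: R->2, L=3; E->plug->E->R->A->L->H->refl->E->L'->D->R'->G->plug->G
Char 7 ('F'): step: R->3, L=3; F->plug->F->R->C->L->D->refl->C->L'->B->R'->G->plug->G
Char 8 ('B'): step: R->4, L=3; B->plug->B->R->E->L->F->refl->G->L'->F->R'->D->plug->D
Char 9 ('C'): step: R->5, L=3; C->plug->C->R->E->L->F->refl->G->L'->F->R'->B->plug->B
Final: ciphertext=DCCAGGGDB, RIGHT=5, LEFT=3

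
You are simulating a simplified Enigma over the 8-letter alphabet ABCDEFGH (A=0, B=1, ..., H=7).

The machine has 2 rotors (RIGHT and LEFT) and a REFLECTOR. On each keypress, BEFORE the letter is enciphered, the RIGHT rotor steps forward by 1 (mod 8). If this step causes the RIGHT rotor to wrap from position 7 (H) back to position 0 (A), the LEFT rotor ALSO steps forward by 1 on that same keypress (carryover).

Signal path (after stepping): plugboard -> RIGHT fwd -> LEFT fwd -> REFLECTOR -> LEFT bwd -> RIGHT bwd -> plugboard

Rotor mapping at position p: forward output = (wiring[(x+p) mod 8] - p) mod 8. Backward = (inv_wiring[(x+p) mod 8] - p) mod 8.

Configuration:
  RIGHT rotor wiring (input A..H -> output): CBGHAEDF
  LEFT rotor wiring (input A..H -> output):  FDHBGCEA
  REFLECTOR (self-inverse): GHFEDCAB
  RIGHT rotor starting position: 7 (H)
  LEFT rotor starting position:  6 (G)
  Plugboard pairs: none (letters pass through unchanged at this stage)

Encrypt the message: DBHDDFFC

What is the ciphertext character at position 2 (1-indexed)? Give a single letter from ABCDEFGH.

Char 1 ('D'): step: R->0, L->7 (L advanced); D->plug->D->R->H->L->F->refl->C->L'->E->R'->F->plug->F
Char 2 ('B'): step: R->1, L=7; B->plug->B->R->F->L->H->refl->B->L'->A->R'->A->plug->A

A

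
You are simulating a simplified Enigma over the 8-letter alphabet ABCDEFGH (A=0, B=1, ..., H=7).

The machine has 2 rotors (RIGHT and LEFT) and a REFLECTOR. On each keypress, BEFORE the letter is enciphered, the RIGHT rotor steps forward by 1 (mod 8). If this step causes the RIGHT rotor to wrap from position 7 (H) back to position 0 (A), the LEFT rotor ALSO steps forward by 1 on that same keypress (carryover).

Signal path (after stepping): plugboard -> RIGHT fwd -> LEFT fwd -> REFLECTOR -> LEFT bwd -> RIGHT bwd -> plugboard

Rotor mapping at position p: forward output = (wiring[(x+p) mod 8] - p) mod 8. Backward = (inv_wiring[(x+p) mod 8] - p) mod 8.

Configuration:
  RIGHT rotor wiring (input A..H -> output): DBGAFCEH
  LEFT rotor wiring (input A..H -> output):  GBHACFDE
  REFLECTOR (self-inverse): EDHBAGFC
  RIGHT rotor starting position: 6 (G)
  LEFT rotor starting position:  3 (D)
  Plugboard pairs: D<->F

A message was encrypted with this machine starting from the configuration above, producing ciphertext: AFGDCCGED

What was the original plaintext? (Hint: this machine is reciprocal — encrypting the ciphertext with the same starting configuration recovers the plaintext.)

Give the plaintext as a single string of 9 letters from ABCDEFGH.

Char 1 ('A'): step: R->7, L=3; A->plug->A->R->A->L->F->refl->G->L'->G->R'->F->plug->D
Char 2 ('F'): step: R->0, L->4 (L advanced); F->plug->D->R->A->L->G->refl->F->L'->F->R'->E->plug->E
Char 3 ('G'): step: R->1, L=4; G->plug->G->R->G->L->D->refl->B->L'->B->R'->E->plug->E
Char 4 ('D'): step: R->2, L=4; D->plug->F->R->F->L->F->refl->G->L'->A->R'->D->plug->F
Char 5 ('C'): step: R->3, L=4; C->plug->C->R->H->L->E->refl->A->L'->D->R'->H->plug->H
Char 6 ('C'): step: R->4, L=4; C->plug->C->R->A->L->G->refl->F->L'->F->R'->F->plug->D
Char 7 ('G'): step: R->5, L=4; G->plug->G->R->D->L->A->refl->E->L'->H->R'->B->plug->B
Char 8 ('E'): step: R->6, L=4; E->plug->E->R->A->L->G->refl->F->L'->F->R'->C->plug->C
Char 9 ('D'): step: R->7, L=4; D->plug->F->R->G->L->D->refl->B->L'->B->R'->E->plug->E

Answer: DEEFHDBCE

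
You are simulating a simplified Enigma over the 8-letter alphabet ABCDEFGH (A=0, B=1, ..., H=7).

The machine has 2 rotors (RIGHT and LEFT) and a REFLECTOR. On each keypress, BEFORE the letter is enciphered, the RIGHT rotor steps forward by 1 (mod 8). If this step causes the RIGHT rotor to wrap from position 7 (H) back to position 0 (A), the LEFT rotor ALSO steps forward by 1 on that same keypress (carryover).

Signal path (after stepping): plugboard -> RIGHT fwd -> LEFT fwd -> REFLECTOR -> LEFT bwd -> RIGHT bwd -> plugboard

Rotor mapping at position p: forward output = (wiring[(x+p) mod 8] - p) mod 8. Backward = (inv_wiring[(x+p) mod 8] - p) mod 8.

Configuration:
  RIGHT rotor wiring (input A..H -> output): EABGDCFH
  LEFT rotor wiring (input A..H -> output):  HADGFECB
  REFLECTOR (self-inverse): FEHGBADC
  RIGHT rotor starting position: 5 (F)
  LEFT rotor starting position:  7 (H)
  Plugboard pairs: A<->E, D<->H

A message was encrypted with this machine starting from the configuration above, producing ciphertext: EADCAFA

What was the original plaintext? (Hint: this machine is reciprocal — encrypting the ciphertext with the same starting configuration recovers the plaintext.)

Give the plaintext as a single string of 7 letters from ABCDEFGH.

Answer: GBGEGAB

Derivation:
Char 1 ('E'): step: R->6, L=7; E->plug->A->R->H->L->D->refl->G->L'->F->R'->G->plug->G
Char 2 ('A'): step: R->7, L=7; A->plug->E->R->H->L->D->refl->G->L'->F->R'->B->plug->B
Char 3 ('D'): step: R->0, L->0 (L advanced); D->plug->H->R->H->L->B->refl->E->L'->F->R'->G->plug->G
Char 4 ('C'): step: R->1, L=0; C->plug->C->R->F->L->E->refl->B->L'->H->R'->A->plug->E
Char 5 ('A'): step: R->2, L=0; A->plug->E->R->D->L->G->refl->D->L'->C->R'->G->plug->G
Char 6 ('F'): step: R->3, L=0; F->plug->F->R->B->L->A->refl->F->L'->E->R'->E->plug->A
Char 7 ('A'): step: R->4, L=0; A->plug->E->R->A->L->H->refl->C->L'->G->R'->B->plug->B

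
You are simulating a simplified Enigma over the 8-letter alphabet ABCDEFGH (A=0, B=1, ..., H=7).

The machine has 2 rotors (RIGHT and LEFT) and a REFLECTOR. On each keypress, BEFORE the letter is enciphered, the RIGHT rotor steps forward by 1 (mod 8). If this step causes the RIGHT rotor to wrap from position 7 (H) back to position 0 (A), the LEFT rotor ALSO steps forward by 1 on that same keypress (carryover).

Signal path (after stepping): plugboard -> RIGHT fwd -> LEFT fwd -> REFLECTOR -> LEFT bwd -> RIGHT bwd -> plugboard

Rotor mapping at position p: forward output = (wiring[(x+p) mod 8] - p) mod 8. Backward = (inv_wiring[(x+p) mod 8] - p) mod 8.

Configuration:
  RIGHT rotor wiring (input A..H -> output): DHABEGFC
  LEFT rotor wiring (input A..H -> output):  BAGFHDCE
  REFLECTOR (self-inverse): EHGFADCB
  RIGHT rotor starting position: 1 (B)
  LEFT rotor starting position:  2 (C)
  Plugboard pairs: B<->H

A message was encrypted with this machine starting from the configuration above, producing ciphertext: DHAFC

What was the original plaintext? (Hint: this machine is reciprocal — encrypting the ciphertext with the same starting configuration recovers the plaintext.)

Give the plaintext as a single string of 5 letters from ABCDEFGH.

Answer: FDGDA

Derivation:
Char 1 ('D'): step: R->2, L=2; D->plug->D->R->E->L->A->refl->E->L'->A->R'->F->plug->F
Char 2 ('H'): step: R->3, L=2; H->plug->B->R->B->L->D->refl->F->L'->C->R'->D->plug->D
Char 3 ('A'): step: R->4, L=2; A->plug->A->R->A->L->E->refl->A->L'->E->R'->G->plug->G
Char 4 ('F'): step: R->5, L=2; F->plug->F->R->D->L->B->refl->H->L'->G->R'->D->plug->D
Char 5 ('C'): step: R->6, L=2; C->plug->C->R->F->L->C->refl->G->L'->H->R'->A->plug->A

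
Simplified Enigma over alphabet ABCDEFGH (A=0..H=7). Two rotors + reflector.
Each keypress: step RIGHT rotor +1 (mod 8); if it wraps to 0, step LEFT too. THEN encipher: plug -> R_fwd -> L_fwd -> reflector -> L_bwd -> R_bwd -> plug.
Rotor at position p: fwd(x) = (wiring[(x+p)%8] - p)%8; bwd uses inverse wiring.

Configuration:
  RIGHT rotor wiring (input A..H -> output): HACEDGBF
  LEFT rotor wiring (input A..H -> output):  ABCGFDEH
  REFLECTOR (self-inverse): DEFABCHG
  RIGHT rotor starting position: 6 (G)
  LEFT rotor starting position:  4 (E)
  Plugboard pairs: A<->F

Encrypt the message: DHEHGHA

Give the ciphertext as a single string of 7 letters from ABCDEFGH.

Answer: HCDDEDD

Derivation:
Char 1 ('D'): step: R->7, L=4; D->plug->D->R->D->L->D->refl->A->L'->C->R'->H->plug->H
Char 2 ('H'): step: R->0, L->5 (L advanced); H->plug->H->R->F->L->F->refl->C->L'->C->R'->C->plug->C
Char 3 ('E'): step: R->1, L=5; E->plug->E->R->F->L->F->refl->C->L'->C->R'->D->plug->D
Char 4 ('H'): step: R->2, L=5; H->plug->H->R->G->L->B->refl->E->L'->E->R'->D->plug->D
Char 5 ('G'): step: R->3, L=5; G->plug->G->R->F->L->F->refl->C->L'->C->R'->E->plug->E
Char 6 ('H'): step: R->4, L=5; H->plug->H->R->A->L->G->refl->H->L'->B->R'->D->plug->D
Char 7 ('A'): step: R->5, L=5; A->plug->F->R->F->L->F->refl->C->L'->C->R'->D->plug->D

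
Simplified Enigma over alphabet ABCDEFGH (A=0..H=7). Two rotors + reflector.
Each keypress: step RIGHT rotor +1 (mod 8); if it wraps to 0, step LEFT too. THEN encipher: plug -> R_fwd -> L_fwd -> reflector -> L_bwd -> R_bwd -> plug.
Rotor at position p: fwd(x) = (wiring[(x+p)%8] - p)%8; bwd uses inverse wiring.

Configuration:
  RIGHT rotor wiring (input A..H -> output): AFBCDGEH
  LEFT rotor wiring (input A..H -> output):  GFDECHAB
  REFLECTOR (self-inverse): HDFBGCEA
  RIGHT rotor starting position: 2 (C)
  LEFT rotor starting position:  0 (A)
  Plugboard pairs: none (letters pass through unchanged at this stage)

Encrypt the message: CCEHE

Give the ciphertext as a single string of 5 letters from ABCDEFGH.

Char 1 ('C'): step: R->3, L=0; C->plug->C->R->D->L->E->refl->G->L'->A->R'->B->plug->B
Char 2 ('C'): step: R->4, L=0; C->plug->C->R->A->L->G->refl->E->L'->D->R'->D->plug->D
Char 3 ('E'): step: R->5, L=0; E->plug->E->R->A->L->G->refl->E->L'->D->R'->D->plug->D
Char 4 ('H'): step: R->6, L=0; H->plug->H->R->A->L->G->refl->E->L'->D->R'->E->plug->E
Char 5 ('E'): step: R->7, L=0; E->plug->E->R->D->L->E->refl->G->L'->A->R'->A->plug->A

Answer: BDDEA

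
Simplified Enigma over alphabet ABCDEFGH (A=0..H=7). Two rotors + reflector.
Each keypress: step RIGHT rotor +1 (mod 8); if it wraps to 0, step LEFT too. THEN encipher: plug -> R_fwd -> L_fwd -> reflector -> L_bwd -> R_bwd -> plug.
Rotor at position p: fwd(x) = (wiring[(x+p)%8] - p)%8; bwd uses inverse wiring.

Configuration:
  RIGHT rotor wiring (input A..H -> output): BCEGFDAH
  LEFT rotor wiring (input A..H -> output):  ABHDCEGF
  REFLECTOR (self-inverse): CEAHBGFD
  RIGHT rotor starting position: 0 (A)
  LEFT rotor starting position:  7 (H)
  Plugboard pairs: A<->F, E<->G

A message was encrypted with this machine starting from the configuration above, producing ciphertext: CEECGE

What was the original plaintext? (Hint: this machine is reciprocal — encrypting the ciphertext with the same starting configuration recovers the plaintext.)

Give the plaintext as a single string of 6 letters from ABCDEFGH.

Char 1 ('C'): step: R->1, L=7; C->plug->C->R->F->L->D->refl->H->L'->H->R'->F->plug->A
Char 2 ('E'): step: R->2, L=7; E->plug->G->R->H->L->H->refl->D->L'->F->R'->F->plug->A
Char 3 ('E'): step: R->3, L=7; E->plug->G->R->H->L->H->refl->D->L'->F->R'->D->plug->D
Char 4 ('C'): step: R->4, L=7; C->plug->C->R->E->L->E->refl->B->L'->B->R'->A->plug->F
Char 5 ('G'): step: R->5, L=7; G->plug->E->R->F->L->D->refl->H->L'->H->R'->F->plug->A
Char 6 ('E'): step: R->6, L=7; E->plug->G->R->H->L->H->refl->D->L'->F->R'->H->plug->H

Answer: AADFAH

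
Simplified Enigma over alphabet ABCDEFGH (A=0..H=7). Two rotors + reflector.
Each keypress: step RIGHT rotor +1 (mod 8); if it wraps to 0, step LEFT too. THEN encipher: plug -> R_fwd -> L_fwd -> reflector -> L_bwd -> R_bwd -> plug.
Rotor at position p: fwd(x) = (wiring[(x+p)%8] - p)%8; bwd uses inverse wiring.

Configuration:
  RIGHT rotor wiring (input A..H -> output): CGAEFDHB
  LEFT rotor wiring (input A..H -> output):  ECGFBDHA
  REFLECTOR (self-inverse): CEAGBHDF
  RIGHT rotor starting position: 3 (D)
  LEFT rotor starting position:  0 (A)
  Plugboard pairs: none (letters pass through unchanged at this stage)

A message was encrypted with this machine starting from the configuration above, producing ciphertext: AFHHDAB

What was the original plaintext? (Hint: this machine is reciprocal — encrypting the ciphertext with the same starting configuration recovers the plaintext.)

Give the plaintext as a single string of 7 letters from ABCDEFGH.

Answer: BAEGFBG

Derivation:
Char 1 ('A'): step: R->4, L=0; A->plug->A->R->B->L->C->refl->A->L'->H->R'->B->plug->B
Char 2 ('F'): step: R->5, L=0; F->plug->F->R->D->L->F->refl->H->L'->G->R'->A->plug->A
Char 3 ('H'): step: R->6, L=0; H->plug->H->R->F->L->D->refl->G->L'->C->R'->E->plug->E
Char 4 ('H'): step: R->7, L=0; H->plug->H->R->A->L->E->refl->B->L'->E->R'->G->plug->G
Char 5 ('D'): step: R->0, L->1 (L advanced); D->plug->D->R->E->L->C->refl->A->L'->D->R'->F->plug->F
Char 6 ('A'): step: R->1, L=1; A->plug->A->R->F->L->G->refl->D->L'->H->R'->B->plug->B
Char 7 ('B'): step: R->2, L=1; B->plug->B->R->C->L->E->refl->B->L'->A->R'->G->plug->G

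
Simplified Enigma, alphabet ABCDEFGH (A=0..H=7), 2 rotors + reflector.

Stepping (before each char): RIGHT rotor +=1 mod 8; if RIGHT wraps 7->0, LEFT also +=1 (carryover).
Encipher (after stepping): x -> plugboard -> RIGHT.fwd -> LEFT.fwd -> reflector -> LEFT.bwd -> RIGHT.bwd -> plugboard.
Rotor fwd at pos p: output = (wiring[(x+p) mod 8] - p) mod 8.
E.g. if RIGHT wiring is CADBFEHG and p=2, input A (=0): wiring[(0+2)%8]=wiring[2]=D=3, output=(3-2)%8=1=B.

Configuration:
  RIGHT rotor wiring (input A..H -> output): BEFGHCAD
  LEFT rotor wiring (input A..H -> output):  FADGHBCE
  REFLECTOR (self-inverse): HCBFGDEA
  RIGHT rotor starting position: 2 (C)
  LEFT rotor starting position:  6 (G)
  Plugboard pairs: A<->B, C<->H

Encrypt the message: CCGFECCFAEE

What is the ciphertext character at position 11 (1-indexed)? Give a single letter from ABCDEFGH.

Char 1 ('C'): step: R->3, L=6; C->plug->H->R->C->L->H->refl->A->L'->F->R'->D->plug->D
Char 2 ('C'): step: R->4, L=6; C->plug->H->R->C->L->H->refl->A->L'->F->R'->E->plug->E
Char 3 ('G'): step: R->5, L=6; G->plug->G->R->B->L->G->refl->E->L'->A->R'->F->plug->F
Char 4 ('F'): step: R->6, L=6; F->plug->F->R->A->L->E->refl->G->L'->B->R'->G->plug->G
Char 5 ('E'): step: R->7, L=6; E->plug->E->R->H->L->D->refl->F->L'->E->R'->A->plug->B
Char 6 ('C'): step: R->0, L->7 (L advanced); C->plug->H->R->D->L->E->refl->G->L'->B->R'->A->plug->B
Char 7 ('C'): step: R->1, L=7; C->plug->H->R->A->L->F->refl->D->L'->H->R'->F->plug->F
Char 8 ('F'): step: R->2, L=7; F->plug->F->R->B->L->G->refl->E->L'->D->R'->A->plug->B
Char 9 ('A'): step: R->3, L=7; A->plug->B->R->E->L->H->refl->A->L'->F->R'->D->plug->D
Char 10 ('E'): step: R->4, L=7; E->plug->E->R->F->L->A->refl->H->L'->E->R'->C->plug->H
Char 11 ('E'): step: R->5, L=7; E->plug->E->R->H->L->D->refl->F->L'->A->R'->F->plug->F

F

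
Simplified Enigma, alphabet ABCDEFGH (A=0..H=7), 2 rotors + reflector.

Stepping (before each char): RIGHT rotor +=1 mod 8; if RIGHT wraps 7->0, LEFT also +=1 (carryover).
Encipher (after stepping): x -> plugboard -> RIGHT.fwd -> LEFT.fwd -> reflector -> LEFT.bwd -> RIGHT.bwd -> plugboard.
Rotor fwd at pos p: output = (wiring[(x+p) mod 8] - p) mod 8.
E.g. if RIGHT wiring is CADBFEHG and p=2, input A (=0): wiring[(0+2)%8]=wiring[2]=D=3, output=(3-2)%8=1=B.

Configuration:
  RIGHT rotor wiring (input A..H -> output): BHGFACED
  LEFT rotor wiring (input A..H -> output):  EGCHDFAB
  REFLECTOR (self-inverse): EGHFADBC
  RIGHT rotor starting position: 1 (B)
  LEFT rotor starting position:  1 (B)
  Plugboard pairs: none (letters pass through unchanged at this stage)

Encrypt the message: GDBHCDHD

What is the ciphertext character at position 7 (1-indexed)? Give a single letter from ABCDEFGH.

Char 1 ('G'): step: R->2, L=1; G->plug->G->R->H->L->D->refl->F->L'->A->R'->D->plug->D
Char 2 ('D'): step: R->3, L=1; D->plug->D->R->B->L->B->refl->G->L'->C->R'->A->plug->A
Char 3 ('B'): step: R->4, L=1; B->plug->B->R->G->L->A->refl->E->L'->E->R'->A->plug->A
Char 4 ('H'): step: R->5, L=1; H->plug->H->R->D->L->C->refl->H->L'->F->R'->A->plug->A
Char 5 ('C'): step: R->6, L=1; C->plug->C->R->D->L->C->refl->H->L'->F->R'->B->plug->B
Char 6 ('D'): step: R->7, L=1; D->plug->D->R->H->L->D->refl->F->L'->A->R'->C->plug->C
Char 7 ('H'): step: R->0, L->2 (L advanced); H->plug->H->R->D->L->D->refl->F->L'->B->R'->A->plug->A

A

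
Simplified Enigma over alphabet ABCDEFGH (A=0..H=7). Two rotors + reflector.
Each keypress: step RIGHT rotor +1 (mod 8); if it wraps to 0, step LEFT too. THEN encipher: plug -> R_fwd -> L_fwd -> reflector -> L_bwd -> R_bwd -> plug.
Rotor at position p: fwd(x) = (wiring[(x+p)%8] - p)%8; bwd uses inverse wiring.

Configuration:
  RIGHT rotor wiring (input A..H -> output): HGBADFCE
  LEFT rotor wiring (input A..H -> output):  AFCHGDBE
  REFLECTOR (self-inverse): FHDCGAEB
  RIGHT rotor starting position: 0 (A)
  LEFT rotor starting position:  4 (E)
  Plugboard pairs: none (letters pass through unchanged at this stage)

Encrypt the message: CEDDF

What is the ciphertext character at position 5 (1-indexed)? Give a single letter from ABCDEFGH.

Char 1 ('C'): step: R->1, L=4; C->plug->C->R->H->L->D->refl->C->L'->A->R'->B->plug->B
Char 2 ('E'): step: R->2, L=4; E->plug->E->R->A->L->C->refl->D->L'->H->R'->A->plug->A
Char 3 ('D'): step: R->3, L=4; D->plug->D->R->H->L->D->refl->C->L'->A->R'->B->plug->B
Char 4 ('D'): step: R->4, L=4; D->plug->D->R->A->L->C->refl->D->L'->H->R'->A->plug->A
Char 5 ('F'): step: R->5, L=4; F->plug->F->R->E->L->E->refl->G->L'->G->R'->H->plug->H

H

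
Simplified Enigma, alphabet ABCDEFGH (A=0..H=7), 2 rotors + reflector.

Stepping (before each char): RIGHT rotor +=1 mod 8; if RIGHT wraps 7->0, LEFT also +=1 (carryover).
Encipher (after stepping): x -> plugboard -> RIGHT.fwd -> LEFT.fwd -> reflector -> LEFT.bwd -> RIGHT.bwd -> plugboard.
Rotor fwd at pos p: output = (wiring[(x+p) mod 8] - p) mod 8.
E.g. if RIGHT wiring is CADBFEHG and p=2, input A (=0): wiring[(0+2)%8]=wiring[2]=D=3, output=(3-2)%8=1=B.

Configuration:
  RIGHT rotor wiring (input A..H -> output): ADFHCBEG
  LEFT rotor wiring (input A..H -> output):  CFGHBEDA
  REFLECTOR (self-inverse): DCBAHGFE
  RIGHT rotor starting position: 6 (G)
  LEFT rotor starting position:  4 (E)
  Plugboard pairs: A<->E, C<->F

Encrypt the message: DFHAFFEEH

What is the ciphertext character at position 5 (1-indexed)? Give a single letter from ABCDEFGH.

Char 1 ('D'): step: R->7, L=4; D->plug->D->R->G->L->C->refl->B->L'->F->R'->H->plug->H
Char 2 ('F'): step: R->0, L->5 (L advanced); F->plug->C->R->F->L->B->refl->C->L'->G->R'->H->plug->H
Char 3 ('H'): step: R->1, L=5; H->plug->H->R->H->L->E->refl->H->L'->A->R'->E->plug->A
Char 4 ('A'): step: R->2, L=5; A->plug->E->R->C->L->D->refl->A->L'->E->R'->F->plug->C
Char 5 ('F'): step: R->3, L=5; F->plug->C->R->G->L->C->refl->B->L'->F->R'->F->plug->C

C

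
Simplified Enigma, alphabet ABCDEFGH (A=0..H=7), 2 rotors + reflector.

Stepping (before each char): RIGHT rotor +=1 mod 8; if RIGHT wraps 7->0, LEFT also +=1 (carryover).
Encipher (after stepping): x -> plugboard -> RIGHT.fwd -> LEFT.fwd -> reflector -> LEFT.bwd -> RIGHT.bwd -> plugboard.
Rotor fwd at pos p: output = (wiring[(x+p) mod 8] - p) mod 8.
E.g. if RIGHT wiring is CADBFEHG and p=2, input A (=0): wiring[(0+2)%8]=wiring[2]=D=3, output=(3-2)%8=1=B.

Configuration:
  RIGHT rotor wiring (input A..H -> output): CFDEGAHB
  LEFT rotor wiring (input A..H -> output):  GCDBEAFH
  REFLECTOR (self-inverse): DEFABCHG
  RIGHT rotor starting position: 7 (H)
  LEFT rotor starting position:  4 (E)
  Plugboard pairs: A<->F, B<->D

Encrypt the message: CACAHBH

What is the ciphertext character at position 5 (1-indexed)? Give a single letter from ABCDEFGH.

Char 1 ('C'): step: R->0, L->5 (L advanced); C->plug->C->R->D->L->B->refl->E->L'->G->R'->E->plug->E
Char 2 ('A'): step: R->1, L=5; A->plug->F->R->G->L->E->refl->B->L'->D->R'->C->plug->C
Char 3 ('C'): step: R->2, L=5; C->plug->C->R->E->L->F->refl->C->L'->C->R'->B->plug->D
Char 4 ('A'): step: R->3, L=5; A->plug->F->R->H->L->H->refl->G->L'->F->R'->C->plug->C
Char 5 ('H'): step: R->4, L=5; H->plug->H->R->A->L->D->refl->A->L'->B->R'->F->plug->A

A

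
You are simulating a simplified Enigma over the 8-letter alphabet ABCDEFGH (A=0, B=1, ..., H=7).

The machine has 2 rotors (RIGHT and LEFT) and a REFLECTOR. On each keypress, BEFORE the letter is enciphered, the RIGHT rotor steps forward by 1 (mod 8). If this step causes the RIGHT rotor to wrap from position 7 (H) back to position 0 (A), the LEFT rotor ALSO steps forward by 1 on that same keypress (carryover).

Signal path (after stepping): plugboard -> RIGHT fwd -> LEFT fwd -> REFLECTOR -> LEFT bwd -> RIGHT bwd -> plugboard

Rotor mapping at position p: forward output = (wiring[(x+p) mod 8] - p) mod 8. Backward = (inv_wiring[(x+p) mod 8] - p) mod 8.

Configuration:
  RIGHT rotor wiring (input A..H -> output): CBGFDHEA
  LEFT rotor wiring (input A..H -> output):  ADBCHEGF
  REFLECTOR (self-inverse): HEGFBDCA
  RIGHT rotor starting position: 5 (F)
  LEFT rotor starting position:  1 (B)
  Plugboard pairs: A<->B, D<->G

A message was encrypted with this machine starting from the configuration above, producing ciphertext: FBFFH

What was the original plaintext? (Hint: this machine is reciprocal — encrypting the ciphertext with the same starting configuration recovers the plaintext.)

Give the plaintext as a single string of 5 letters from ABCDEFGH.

Char 1 ('F'): step: R->6, L=1; F->plug->F->R->H->L->H->refl->A->L'->B->R'->H->plug->H
Char 2 ('B'): step: R->7, L=1; B->plug->A->R->B->L->A->refl->H->L'->H->R'->D->plug->G
Char 3 ('F'): step: R->0, L->2 (L advanced); F->plug->F->R->H->L->B->refl->E->L'->E->R'->G->plug->D
Char 4 ('F'): step: R->1, L=2; F->plug->F->R->D->L->C->refl->G->L'->G->R'->E->plug->E
Char 5 ('H'): step: R->2, L=2; H->plug->H->R->H->L->B->refl->E->L'->E->R'->A->plug->B

Answer: HGDEB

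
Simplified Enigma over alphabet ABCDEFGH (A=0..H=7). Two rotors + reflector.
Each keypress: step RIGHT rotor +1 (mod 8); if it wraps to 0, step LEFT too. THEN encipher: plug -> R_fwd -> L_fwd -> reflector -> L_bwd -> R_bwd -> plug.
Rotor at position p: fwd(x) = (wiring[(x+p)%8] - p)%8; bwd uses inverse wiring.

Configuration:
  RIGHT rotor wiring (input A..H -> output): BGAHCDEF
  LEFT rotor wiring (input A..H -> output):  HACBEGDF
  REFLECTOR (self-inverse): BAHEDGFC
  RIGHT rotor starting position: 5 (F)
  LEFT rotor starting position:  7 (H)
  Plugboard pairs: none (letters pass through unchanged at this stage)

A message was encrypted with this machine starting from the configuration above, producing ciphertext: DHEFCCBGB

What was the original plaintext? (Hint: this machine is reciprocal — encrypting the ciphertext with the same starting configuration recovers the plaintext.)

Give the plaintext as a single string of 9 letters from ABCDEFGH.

Char 1 ('D'): step: R->6, L=7; D->plug->D->R->A->L->G->refl->F->L'->F->R'->H->plug->H
Char 2 ('H'): step: R->7, L=7; H->plug->H->R->F->L->F->refl->G->L'->A->R'->E->plug->E
Char 3 ('E'): step: R->0, L->0 (L advanced); E->plug->E->R->C->L->C->refl->H->L'->A->R'->C->plug->C
Char 4 ('F'): step: R->1, L=0; F->plug->F->R->D->L->B->refl->A->L'->B->R'->D->plug->D
Char 5 ('C'): step: R->2, L=0; C->plug->C->R->A->L->H->refl->C->L'->C->R'->E->plug->E
Char 6 ('C'): step: R->3, L=0; C->plug->C->R->A->L->H->refl->C->L'->C->R'->E->plug->E
Char 7 ('B'): step: R->4, L=0; B->plug->B->R->H->L->F->refl->G->L'->F->R'->E->plug->E
Char 8 ('G'): step: R->5, L=0; G->plug->G->R->C->L->C->refl->H->L'->A->R'->C->plug->C
Char 9 ('B'): step: R->6, L=0; B->plug->B->R->H->L->F->refl->G->L'->F->R'->H->plug->H

Answer: HECDEEECH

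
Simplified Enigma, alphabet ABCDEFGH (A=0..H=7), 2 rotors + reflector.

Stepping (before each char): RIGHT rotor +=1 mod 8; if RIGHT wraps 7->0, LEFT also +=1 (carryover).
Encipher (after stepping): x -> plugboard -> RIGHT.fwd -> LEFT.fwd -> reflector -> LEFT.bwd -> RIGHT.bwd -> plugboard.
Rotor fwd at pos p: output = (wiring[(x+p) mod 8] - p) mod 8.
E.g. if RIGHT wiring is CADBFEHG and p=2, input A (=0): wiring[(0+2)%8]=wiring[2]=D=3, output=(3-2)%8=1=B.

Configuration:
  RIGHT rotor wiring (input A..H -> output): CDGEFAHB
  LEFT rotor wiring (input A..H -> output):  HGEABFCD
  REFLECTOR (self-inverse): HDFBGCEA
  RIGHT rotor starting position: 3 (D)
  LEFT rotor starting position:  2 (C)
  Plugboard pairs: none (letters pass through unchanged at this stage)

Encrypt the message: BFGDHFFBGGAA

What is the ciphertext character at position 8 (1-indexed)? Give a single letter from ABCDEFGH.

Char 1 ('B'): step: R->4, L=2; B->plug->B->R->E->L->A->refl->H->L'->C->R'->G->plug->G
Char 2 ('F'): step: R->5, L=2; F->plug->F->R->B->L->G->refl->E->L'->H->R'->G->plug->G
Char 3 ('G'): step: R->6, L=2; G->plug->G->R->H->L->E->refl->G->L'->B->R'->A->plug->A
Char 4 ('D'): step: R->7, L=2; D->plug->D->R->H->L->E->refl->G->L'->B->R'->G->plug->G
Char 5 ('H'): step: R->0, L->3 (L advanced); H->plug->H->R->B->L->G->refl->E->L'->F->R'->E->plug->E
Char 6 ('F'): step: R->1, L=3; F->plug->F->R->G->L->D->refl->B->L'->H->R'->E->plug->E
Char 7 ('F'): step: R->2, L=3; F->plug->F->R->H->L->B->refl->D->L'->G->R'->D->plug->D
Char 8 ('B'): step: R->3, L=3; B->plug->B->R->C->L->C->refl->F->L'->A->R'->G->plug->G

G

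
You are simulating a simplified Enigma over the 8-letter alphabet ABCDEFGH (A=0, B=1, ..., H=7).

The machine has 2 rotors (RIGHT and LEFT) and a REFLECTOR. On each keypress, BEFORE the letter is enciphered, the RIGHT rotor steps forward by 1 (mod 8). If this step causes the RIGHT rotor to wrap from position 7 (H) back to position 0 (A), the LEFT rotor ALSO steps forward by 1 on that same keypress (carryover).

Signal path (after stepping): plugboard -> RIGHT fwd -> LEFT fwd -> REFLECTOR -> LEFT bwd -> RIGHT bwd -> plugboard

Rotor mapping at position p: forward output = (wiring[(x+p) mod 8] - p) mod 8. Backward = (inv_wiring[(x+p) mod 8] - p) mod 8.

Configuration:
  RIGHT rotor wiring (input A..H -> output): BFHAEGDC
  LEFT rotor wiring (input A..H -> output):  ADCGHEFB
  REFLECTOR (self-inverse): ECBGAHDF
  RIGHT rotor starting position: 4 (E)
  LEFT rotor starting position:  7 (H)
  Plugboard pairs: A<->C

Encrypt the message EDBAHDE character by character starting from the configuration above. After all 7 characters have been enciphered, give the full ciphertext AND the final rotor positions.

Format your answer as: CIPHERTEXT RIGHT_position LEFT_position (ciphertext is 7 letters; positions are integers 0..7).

Answer: CAFHEBG 3 0

Derivation:
Char 1 ('E'): step: R->5, L=7; E->plug->E->R->A->L->C->refl->B->L'->B->R'->A->plug->C
Char 2 ('D'): step: R->6, L=7; D->plug->D->R->H->L->G->refl->D->L'->D->R'->C->plug->A
Char 3 ('B'): step: R->7, L=7; B->plug->B->R->C->L->E->refl->A->L'->F->R'->F->plug->F
Char 4 ('A'): step: R->0, L->0 (L advanced); A->plug->C->R->H->L->B->refl->C->L'->C->R'->H->plug->H
Char 5 ('H'): step: R->1, L=0; H->plug->H->R->A->L->A->refl->E->L'->F->R'->E->plug->E
Char 6 ('D'): step: R->2, L=0; D->plug->D->R->E->L->H->refl->F->L'->G->R'->B->plug->B
Char 7 ('E'): step: R->3, L=0; E->plug->E->R->H->L->B->refl->C->L'->C->R'->G->plug->G
Final: ciphertext=CAFHEBG, RIGHT=3, LEFT=0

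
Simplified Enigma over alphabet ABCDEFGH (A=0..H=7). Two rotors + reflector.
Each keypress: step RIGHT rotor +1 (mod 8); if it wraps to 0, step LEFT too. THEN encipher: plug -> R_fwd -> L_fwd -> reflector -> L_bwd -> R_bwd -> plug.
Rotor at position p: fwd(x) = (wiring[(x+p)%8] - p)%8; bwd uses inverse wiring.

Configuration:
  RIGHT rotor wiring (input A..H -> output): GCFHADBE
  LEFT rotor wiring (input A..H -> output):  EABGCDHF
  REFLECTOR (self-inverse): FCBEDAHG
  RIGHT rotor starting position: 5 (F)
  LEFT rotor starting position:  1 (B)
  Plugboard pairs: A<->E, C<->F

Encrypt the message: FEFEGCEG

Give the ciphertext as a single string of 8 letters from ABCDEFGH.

Answer: HAGHCDAB

Derivation:
Char 1 ('F'): step: R->6, L=1; F->plug->C->R->A->L->H->refl->G->L'->F->R'->H->plug->H
Char 2 ('E'): step: R->7, L=1; E->plug->A->R->F->L->G->refl->H->L'->A->R'->E->plug->A
Char 3 ('F'): step: R->0, L->2 (L advanced); F->plug->C->R->F->L->D->refl->E->L'->B->R'->G->plug->G
Char 4 ('E'): step: R->1, L=2; E->plug->A->R->B->L->E->refl->D->L'->F->R'->H->plug->H
Char 5 ('G'): step: R->2, L=2; G->plug->G->R->E->L->F->refl->A->L'->C->R'->F->plug->C
Char 6 ('C'): step: R->3, L=2; C->plug->F->R->D->L->B->refl->C->L'->G->R'->D->plug->D
Char 7 ('E'): step: R->4, L=2; E->plug->A->R->E->L->F->refl->A->L'->C->R'->E->plug->A
Char 8 ('G'): step: R->5, L=2; G->plug->G->R->C->L->A->refl->F->L'->E->R'->B->plug->B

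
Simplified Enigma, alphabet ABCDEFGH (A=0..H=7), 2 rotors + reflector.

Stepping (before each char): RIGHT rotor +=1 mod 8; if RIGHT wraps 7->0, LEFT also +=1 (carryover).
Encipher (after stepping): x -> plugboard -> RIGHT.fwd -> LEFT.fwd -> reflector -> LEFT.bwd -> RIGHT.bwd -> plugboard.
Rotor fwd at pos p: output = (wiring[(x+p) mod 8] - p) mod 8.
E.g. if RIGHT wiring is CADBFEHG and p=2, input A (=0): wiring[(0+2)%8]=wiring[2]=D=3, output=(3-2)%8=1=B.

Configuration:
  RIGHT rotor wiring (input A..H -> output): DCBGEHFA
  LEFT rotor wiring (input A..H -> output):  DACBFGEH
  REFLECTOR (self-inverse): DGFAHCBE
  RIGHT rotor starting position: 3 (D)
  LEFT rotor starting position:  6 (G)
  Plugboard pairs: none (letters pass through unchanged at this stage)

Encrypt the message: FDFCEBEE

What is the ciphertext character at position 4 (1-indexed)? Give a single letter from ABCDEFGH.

Char 1 ('F'): step: R->4, L=6; F->plug->F->R->G->L->H->refl->E->L'->E->R'->D->plug->D
Char 2 ('D'): step: R->5, L=6; D->plug->D->R->G->L->H->refl->E->L'->E->R'->F->plug->F
Char 3 ('F'): step: R->6, L=6; F->plug->F->R->A->L->G->refl->B->L'->B->R'->H->plug->H
Char 4 ('C'): step: R->7, L=6; C->plug->C->R->D->L->C->refl->F->L'->C->R'->D->plug->D

D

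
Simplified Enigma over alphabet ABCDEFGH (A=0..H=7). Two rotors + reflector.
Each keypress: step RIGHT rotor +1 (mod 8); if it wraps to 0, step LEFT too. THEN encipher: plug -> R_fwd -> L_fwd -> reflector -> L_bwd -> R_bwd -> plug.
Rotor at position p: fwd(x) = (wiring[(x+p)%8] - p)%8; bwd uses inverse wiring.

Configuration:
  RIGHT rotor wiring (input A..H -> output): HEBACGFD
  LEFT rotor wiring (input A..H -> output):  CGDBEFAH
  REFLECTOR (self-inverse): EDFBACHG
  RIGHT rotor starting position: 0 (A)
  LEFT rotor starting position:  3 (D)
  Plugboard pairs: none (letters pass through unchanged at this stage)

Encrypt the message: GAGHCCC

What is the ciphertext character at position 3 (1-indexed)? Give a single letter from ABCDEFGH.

Char 1 ('G'): step: R->1, L=3; G->plug->G->R->C->L->C->refl->F->L'->D->R'->A->plug->A
Char 2 ('A'): step: R->2, L=3; A->plug->A->R->H->L->A->refl->E->L'->E->R'->D->plug->D
Char 3 ('G'): step: R->3, L=3; G->plug->G->R->B->L->B->refl->D->L'->G->R'->H->plug->H

H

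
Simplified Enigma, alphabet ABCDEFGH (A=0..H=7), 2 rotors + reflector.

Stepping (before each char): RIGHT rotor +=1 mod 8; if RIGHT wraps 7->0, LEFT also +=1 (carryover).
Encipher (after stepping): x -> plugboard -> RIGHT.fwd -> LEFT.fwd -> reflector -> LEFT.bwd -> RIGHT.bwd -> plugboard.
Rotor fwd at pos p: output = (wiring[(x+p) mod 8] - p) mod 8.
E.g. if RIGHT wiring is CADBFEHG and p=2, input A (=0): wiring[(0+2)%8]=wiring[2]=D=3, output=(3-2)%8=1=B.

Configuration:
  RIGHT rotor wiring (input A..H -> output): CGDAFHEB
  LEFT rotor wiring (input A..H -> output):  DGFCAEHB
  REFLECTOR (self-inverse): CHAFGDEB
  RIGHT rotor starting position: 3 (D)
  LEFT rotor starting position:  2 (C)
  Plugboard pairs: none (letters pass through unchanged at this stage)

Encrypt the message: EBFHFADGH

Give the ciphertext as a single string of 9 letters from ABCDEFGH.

Char 1 ('E'): step: R->4, L=2; E->plug->E->R->G->L->B->refl->H->L'->F->R'->D->plug->D
Char 2 ('B'): step: R->5, L=2; B->plug->B->R->H->L->E->refl->G->L'->C->R'->A->plug->A
Char 3 ('F'): step: R->6, L=2; F->plug->F->R->C->L->G->refl->E->L'->H->R'->G->plug->G
Char 4 ('H'): step: R->7, L=2; H->plug->H->R->F->L->H->refl->B->L'->G->R'->F->plug->F
Char 5 ('F'): step: R->0, L->3 (L advanced); F->plug->F->R->H->L->C->refl->A->L'->F->R'->E->plug->E
Char 6 ('A'): step: R->1, L=3; A->plug->A->R->F->L->A->refl->C->L'->H->R'->C->plug->C
Char 7 ('D'): step: R->2, L=3; D->plug->D->R->F->L->A->refl->C->L'->H->R'->F->plug->F
Char 8 ('G'): step: R->3, L=3; G->plug->G->R->D->L->E->refl->G->L'->E->R'->C->plug->C
Char 9 ('H'): step: R->4, L=3; H->plug->H->R->E->L->G->refl->E->L'->D->R'->B->plug->B

Answer: DAGFECFCB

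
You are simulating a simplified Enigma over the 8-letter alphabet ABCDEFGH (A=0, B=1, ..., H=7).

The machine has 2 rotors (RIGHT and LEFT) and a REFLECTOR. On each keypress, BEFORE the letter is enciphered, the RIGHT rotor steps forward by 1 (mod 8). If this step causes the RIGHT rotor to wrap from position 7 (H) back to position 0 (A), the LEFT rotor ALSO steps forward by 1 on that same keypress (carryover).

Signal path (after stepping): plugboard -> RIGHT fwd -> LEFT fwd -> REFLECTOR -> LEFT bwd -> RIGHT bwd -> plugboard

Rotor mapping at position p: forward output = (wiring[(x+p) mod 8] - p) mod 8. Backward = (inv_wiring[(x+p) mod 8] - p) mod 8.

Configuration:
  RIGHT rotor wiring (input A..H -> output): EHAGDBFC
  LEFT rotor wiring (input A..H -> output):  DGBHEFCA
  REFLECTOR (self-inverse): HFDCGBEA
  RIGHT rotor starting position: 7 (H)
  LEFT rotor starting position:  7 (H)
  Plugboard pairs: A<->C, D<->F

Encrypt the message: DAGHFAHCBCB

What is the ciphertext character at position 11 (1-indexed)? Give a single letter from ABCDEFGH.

Char 1 ('D'): step: R->0, L->0 (L advanced); D->plug->F->R->B->L->G->refl->E->L'->E->R'->A->plug->C
Char 2 ('A'): step: R->1, L=0; A->plug->C->R->F->L->F->refl->B->L'->C->R'->D->plug->F
Char 3 ('G'): step: R->2, L=0; G->plug->G->R->C->L->B->refl->F->L'->F->R'->H->plug->H
Char 4 ('H'): step: R->3, L=0; H->plug->H->R->F->L->F->refl->B->L'->C->R'->D->plug->F
Char 5 ('F'): step: R->4, L=0; F->plug->D->R->G->L->C->refl->D->L'->A->R'->E->plug->E
Char 6 ('A'): step: R->5, L=0; A->plug->C->R->F->L->F->refl->B->L'->C->R'->E->plug->E
Char 7 ('H'): step: R->6, L=0; H->plug->H->R->D->L->H->refl->A->L'->H->R'->A->plug->C
Char 8 ('C'): step: R->7, L=0; C->plug->A->R->D->L->H->refl->A->L'->H->R'->E->plug->E
Char 9 ('B'): step: R->0, L->1 (L advanced); B->plug->B->R->H->L->C->refl->D->L'->D->R'->E->plug->E
Char 10 ('C'): step: R->1, L=1; C->plug->A->R->G->L->H->refl->A->L'->B->R'->G->plug->G
Char 11 ('B'): step: R->2, L=1; B->plug->B->R->E->L->E->refl->G->L'->C->R'->G->plug->G

G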